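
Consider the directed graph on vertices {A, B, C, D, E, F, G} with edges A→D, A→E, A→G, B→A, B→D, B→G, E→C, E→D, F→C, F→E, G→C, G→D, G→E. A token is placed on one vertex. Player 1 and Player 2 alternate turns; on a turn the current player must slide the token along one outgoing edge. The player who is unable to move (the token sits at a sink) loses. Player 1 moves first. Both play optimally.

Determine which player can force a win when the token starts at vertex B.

Classify positions by backward induction: terminal positions (no move available) are L. From any other position, the mover wins iff some move reaches an L.
Every edge goes from a vertex to one that appears earlier in the order D, C, E, G, A, B, F, so processing vertices in that order labels each vertex after all of its successors.
D: no outgoing edge → L
C: no outgoing edge → L
E: W (go to C, an L position)
G: W (go to C, an L position)
A: W (go to D, an L position)
B: W (go to D, an L position)
F: W (go to C, an L position)
The starting position B is W: Player 1 should move to D, handing over an L position.

Player 1 wins.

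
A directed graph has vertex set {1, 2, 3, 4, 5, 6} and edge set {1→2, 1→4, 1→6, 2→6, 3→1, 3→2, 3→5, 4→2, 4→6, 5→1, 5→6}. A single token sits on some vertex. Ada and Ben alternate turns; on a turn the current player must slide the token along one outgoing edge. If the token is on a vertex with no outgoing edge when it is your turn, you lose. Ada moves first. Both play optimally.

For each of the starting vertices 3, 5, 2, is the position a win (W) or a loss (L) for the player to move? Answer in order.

3: L, 5: W, 2: W

Positions with no move are L. A position that does have a move is losing for the player to move precisely when every available move leads to a winning position for the opponent. Fill in the labels:
Every edge goes from a vertex to one that appears earlier in the order 6, 2, 4, 1, 5, 3, so processing vertices in that order labels each vertex after all of its successors.
6: no outgoing edge → L
2: can move to 6, which is L ⇒ W
4: can move to 6, which is L ⇒ W
1: can move to 6, which is L ⇒ W
5: can move to 6, which is L ⇒ W
3: moves to 5(W), 1(W), 2(W); every one is W ⇒ L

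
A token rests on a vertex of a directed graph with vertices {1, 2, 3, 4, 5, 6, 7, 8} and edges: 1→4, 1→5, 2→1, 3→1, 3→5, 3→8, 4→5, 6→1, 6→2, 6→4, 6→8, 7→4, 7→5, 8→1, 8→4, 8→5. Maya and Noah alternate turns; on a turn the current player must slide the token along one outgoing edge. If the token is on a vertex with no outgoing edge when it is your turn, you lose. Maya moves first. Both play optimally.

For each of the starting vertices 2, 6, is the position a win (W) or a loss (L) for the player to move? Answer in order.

Compute win/loss labels from the base case upward. A position with no move is L. Any other position is W if it can reach an L in one move, else L.
Every edge goes from a vertex to one that appears earlier in the order 5, 4, 7, 1, 8, 2, 6, 3, so processing vertices in that order labels each vertex after all of its successors.
5: no outgoing edge → L
4: can move to 5, which is L ⇒ W
7: can move to 5, which is L ⇒ W
1: can move to 5, which is L ⇒ W
8: can move to 5, which is L ⇒ W
2: the only move is to 1(W), a W ⇒ L
6: can move to 2, which is L ⇒ W
3: can move to 5, which is L ⇒ W

2: L, 6: W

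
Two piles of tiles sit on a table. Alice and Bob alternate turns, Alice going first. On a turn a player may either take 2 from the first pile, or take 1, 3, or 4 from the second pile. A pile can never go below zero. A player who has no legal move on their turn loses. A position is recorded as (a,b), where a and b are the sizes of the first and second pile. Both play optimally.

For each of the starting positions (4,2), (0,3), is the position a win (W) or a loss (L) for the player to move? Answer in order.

(4,2): L, (0,3): W

Build the W/L table. Terminal = L. A non-terminal position is W if it has a move to some L; otherwise it is L.
No move ever increases a pile, so every position that can arise here has a ≤ 4 and b ≤ 3; it is enough to label the cells with 0 ≤ a ≤ 4 and 0 ≤ b ≤ 3.
Every move lowers a or b (never raises either), so fill the grid row by row in increasing a, and left to right within a row: each cell's successors are then already labelled.
      b=0  b=1  b=2  b=3
a=0:    L    W    L    W
a=1:    L    W    L    W
a=2:    W    L    W    L
a=3:    W    L    W    L
a=4:    L    W    L    W
Cells with no legal move (terminal, hence L): (0,0), (1,0).
The remaining L cells, each justified by listing all of its moves:
(0,2): only reaches (0,1)(W), which is W → L
(1,2): only reaches (1,1)(W), which is W → L
(2,1): only reaches (0,1)(W), (2,0)(W), all W → L
(2,3): only reaches (0,3)(W), (2,2)(W), (2,0)(W), all W → L
(3,1): only reaches (1,1)(W), (3,0)(W), all W → L
(3,3): only reaches (1,3)(W), (3,2)(W), (3,0)(W), all W → L
(4,0): only reaches (2,0)(W), which is W → L
(4,2): only reaches (2,2)(W), (4,1)(W), all W → L
Every other cell has at least one move into one of the L cells above, so it is W.
(4,2): one of the L cells justified above, so L
(0,3): the move to (0,2) reaches an L cell, so W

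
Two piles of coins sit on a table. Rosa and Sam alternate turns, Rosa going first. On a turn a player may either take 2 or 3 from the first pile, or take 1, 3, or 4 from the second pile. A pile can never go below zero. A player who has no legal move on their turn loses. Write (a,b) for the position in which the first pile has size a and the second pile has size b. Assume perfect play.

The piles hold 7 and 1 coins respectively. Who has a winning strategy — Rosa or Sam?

Sam wins.

Classify positions by backward induction: terminal positions (no move available) are L. From any other position, the mover wins iff some move reaches an L.
No move ever increases a pile, so every position that can arise here has a ≤ 7 and b ≤ 1; it is enough to label the cells with 0 ≤ a ≤ 7 and 0 ≤ b ≤ 1.
Every move lowers a or b (never raises either), so fill the grid row by row in increasing a, and left to right within a row: each cell's successors are then already labelled.
      b=0  b=1
a=0:    L    W
a=1:    L    W
a=2:    W    L
a=3:    W    L
a=4:    W    W
a=5:    L    W
a=6:    L    W
a=7:    W    L
Cells with no legal move (terminal, hence L): (0,0), (1,0).
The remaining L cells, each justified by listing all of its moves:
(2,1): L (options (0,1)(W), (2,0)(W) are all W)
(3,1): L (options (1,1)(W), (0,1)(W), (3,0)(W) are all W)
(5,0): L (options (3,0)(W), (2,0)(W) are all W)
(6,0): L (options (4,0)(W), (3,0)(W) are all W)
(7,1): L (options (5,1)(W), (4,1)(W), (7,0)(W) are all W)
Every other cell has at least one move into one of the L cells above, so it is W.
Every move from (7,1) reaches a W position, so the mover loses.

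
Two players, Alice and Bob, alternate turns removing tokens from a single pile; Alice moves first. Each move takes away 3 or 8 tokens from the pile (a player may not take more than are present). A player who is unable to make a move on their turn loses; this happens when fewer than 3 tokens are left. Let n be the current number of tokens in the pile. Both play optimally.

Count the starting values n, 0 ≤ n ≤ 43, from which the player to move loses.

20

Label each position W (a win for the player to move) or L (a loss). A position with no legal move is L; any other position is W exactly when some move reaches an L, and L when every move reaches a W.
n=0: no move → L
n=1: no move → L
n=2: no move → L
n=3: W (go to 0, an L position)
n=4: W (go to 1, an L position)
n=5: W (go to 2, an L position)
n=6: L (sole option 3(W) is W)
n=7: L (sole option 4(W) is W)
n=8: W (go to 0, an L position)
n=9: W (go to 6, an L position)
n=10: W (go to 7, an L position)
n=11: L (options 8(W), 3(W) are all W)
n=12: L (options 9(W), 4(W) are all W)
n=13: L (options 10(W), 5(W) are all W)
n=14: W (go to 11, an L position)
n=15: W (go to 12, an L position)
n=16: W (go to 13, an L position)
n=17: L (options 14(W), 9(W) are all W)
n=18: L (options 15(W), 10(W) are all W)
n=19: W (go to 11, an L position)
n=20: W (go to 17, an L position)
n=21: W (go to 18, an L position)
n=22: L (options 19(W), 14(W) are all W)
n=23: L (options 20(W), 15(W) are all W)
n=24: L (options 21(W), 16(W) are all W)
n=25: W (go to 22, an L position)
n=26: W (go to 23, an L position)
n=27: W (go to 24, an L position)
n=28: L (options 25(W), 20(W) are all W)
n=29: L (options 26(W), 21(W) are all W)
n=30: W (go to 22, an L position)
n=31: W (go to 28, an L position)
n=32: W (go to 29, an L position)
n=33: L (options 30(W), 25(W) are all W)
n=34: L (options 31(W), 26(W) are all W)
n=35: L (options 32(W), 27(W) are all W)
n=36: W (go to 33, an L position)
n=37: W (go to 34, an L position)
n=38: W (go to 35, an L position)
n=39: L (options 36(W), 31(W) are all W)
n=40: L (options 37(W), 32(W) are all W)
n=41: W (go to 33, an L position)
n=42: W (go to 39, an L position)
n=43: W (go to 40, an L position)
L entries with 0 ≤ n ≤ 43: n = 0, 1, 2, 6, 7, 11, 12, 13, 17, 18, 22, 23, 24, 28, 29, 33, 34, 35, 39, 40; that makes 20.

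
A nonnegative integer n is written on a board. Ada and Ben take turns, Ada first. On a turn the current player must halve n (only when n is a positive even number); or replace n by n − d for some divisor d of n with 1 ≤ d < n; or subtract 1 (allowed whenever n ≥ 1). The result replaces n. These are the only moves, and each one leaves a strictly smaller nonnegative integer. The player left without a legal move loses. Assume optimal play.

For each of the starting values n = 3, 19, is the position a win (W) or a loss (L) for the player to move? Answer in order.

3: W, 19: L

Positions with no move are L. A position that does have a move is losing for the player to move precisely when every available move leads to a winning position for the opponent. Fill in the labels:
n=0: no move → L
n=1: can move to 0, which is L ⇒ W
n=2: the only move is to 1(W), a W ⇒ L
n=3: can move to 2, which is L ⇒ W
n=4: can move to 2, which is L ⇒ W
n=5: the only move is to 4(W), a W ⇒ L
n=6: can move to 5, which is L ⇒ W
n=7: the only move is to 6(W), a W ⇒ L
n=8: can move to 7, which is L ⇒ W
n=9: moves to 6(W), 8(W); every one is W ⇒ L
n=10: can move to 5, which is L ⇒ W
n=11: the only move is to 10(W), a W ⇒ L
n=12: can move to 9, which is L ⇒ W
n=13: the only move is to 12(W), a W ⇒ L
n=14: can move to 7, which is L ⇒ W
n=15: moves to 10(W), 12(W), 14(W); every one is W ⇒ L
n=16: can move to 15, which is L ⇒ W
n=17: the only move is to 16(W), a W ⇒ L
n=18: can move to 9, which is L ⇒ W
n=19: the only move is to 18(W), a W ⇒ L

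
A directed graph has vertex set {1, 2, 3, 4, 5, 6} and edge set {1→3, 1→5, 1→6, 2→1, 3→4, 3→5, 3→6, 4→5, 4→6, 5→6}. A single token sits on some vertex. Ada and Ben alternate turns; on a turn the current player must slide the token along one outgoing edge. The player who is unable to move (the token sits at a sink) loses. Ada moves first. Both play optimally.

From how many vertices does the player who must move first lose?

Build the W/L table. Terminal = L. A non-terminal position is W if it has a move to some L; otherwise it is L.
Every edge goes from a vertex to one that appears earlier in the order 6, 5, 4, 3, 1, 2, so processing vertices in that order labels each vertex after all of its successors.
6: no outgoing edge → L
5: can move to 6, which is L ⇒ W
4: can move to 6, which is L ⇒ W
3: can move to 6, which is L ⇒ W
1: can move to 6, which is L ⇒ W
2: the only move is to 1(W), a W ⇒ L
The L vertices are 2, 6; that is 2 in all.

2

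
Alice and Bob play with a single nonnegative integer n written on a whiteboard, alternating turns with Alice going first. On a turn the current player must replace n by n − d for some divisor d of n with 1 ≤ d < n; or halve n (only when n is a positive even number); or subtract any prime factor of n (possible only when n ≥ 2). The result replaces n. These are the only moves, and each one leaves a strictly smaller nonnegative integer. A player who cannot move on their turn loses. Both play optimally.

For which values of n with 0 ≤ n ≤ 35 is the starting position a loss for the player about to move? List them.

0, 1, 4, 9, 14, 20, 26, 32, 35

Label each position W (a win for the player to move) or L (a loss). A position with no legal move is L; any other position is W exactly when some move reaches an L, and L when every move reaches a W.
n=0: no move → L
n=1: no move → L
n=2: can move to 0, which is L ⇒ W
n=3: can move to 0, which is L ⇒ W
n=4: moves to 2(W), 3(W); every one is W ⇒ L
n=5: can move to 0, which is L ⇒ W
n=6: can move to 4, which is L ⇒ W
n=7: can move to 0, which is L ⇒ W
n=8: can move to 4, which is L ⇒ W
n=9: moves to 6(W), 8(W); every one is W ⇒ L
n=10: can move to 9, which is L ⇒ W
n=11: can move to 0, which is L ⇒ W
n=12: can move to 9, which is L ⇒ W
n=13: can move to 0, which is L ⇒ W
n=14: moves to 7(W), 12(W), 13(W); every one is W ⇒ L
n=15: can move to 14, which is L ⇒ W
n=16: can move to 14, which is L ⇒ W
n=17: can move to 0, which is L ⇒ W
n=18: can move to 9, which is L ⇒ W
n=19: can move to 0, which is L ⇒ W
n=20: moves to 10(W), 15(W), 16(W), 18(W), 19(W); every one is W ⇒ L
n=21: can move to 14, which is L ⇒ W
n=22: can move to 20, which is L ⇒ W
n=23: can move to 0, which is L ⇒ W
n=24: can move to 20, which is L ⇒ W
n=25: can move to 20, which is L ⇒ W
n=26: moves to 13(W), 24(W), 25(W); every one is W ⇒ L
n=27: can move to 26, which is L ⇒ W
n=28: can move to 14, which is L ⇒ W
n=29: can move to 0, which is L ⇒ W
n=30: can move to 20, which is L ⇒ W
n=31: can move to 0, which is L ⇒ W
n=32: moves to 16(W), 24(W), 28(W), 30(W), 31(W); every one is W ⇒ L
n=33: can move to 32, which is L ⇒ W
n=34: can move to 32, which is L ⇒ W
n=35: moves to 28(W), 30(W), 34(W); every one is W ⇒ L
The losing starting values of n are exactly the entries labelled L in this table (9 of them).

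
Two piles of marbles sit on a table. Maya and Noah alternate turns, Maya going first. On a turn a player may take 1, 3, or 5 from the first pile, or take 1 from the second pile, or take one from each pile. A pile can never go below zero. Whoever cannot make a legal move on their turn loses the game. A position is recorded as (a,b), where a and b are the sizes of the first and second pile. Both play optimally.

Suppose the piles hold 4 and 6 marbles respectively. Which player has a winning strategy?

Positions with no move are L. A position that does have a move is losing for the player to move precisely when every available move leads to a winning position for the opponent. Fill in the labels:
No move ever increases a pile, so every position that can arise here has a ≤ 4 and b ≤ 6; it is enough to label the cells with 0 ≤ a ≤ 4 and 0 ≤ b ≤ 6.
Every move lowers a or b (never raises either), so fill the grid row by row in increasing a, and left to right within a row: each cell's successors are then already labelled.
      b=0  b=1  b=2  b=3  b=4  b=5  b=6
a=0:    L    W    L    W    L    W    L
a=1:    W    W    W    W    W    W    W
a=2:    L    W    L    W    L    W    L
a=3:    W    W    W    W    W    W    W
a=4:    L    W    L    W    L    W    L
Cells with no legal move (terminal, hence L): (0,0).
The remaining L cells, each justified by listing all of its moves:
(0,2): the only move is to (0,1)(W), a W ⇒ L
(0,4): the only move is to (0,3)(W), a W ⇒ L
(0,6): the only move is to (0,5)(W), a W ⇒ L
(2,0): the only move is to (1,0)(W), a W ⇒ L
(2,2): moves to (1,2)(W), (2,1)(W), (1,1)(W); every one is W ⇒ L
(2,4): moves to (1,4)(W), (2,3)(W), (1,3)(W); every one is W ⇒ L
(2,6): moves to (1,6)(W), (2,5)(W), (1,5)(W); every one is W ⇒ L
(4,0): moves to (3,0)(W), (1,0)(W); every one is W ⇒ L
(4,2): moves to (3,2)(W), (1,2)(W), (4,1)(W), (3,1)(W); every one is W ⇒ L
(4,4): moves to (3,4)(W), (1,4)(W), (4,3)(W), (3,3)(W); every one is W ⇒ L
(4,6): moves to (3,6)(W), (1,6)(W), (4,5)(W), (3,5)(W); every one is W ⇒ L
Every other cell has at least one move into one of the L cells above, so it is W.
The starting position (4,6) is L: whatever Maya does, the opponent receives a W position.

Noah wins.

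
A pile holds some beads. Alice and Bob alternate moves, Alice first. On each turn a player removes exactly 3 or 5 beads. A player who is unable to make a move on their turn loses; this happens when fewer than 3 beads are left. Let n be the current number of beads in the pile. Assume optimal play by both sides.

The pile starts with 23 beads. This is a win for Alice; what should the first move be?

Build the W/L table. Terminal = L. A non-terminal position is W if it has a move to some L; otherwise it is L.
n=0: no move → L
n=1: no move → L
n=2: no move → L
n=3: reaches L-position 0 → W
n=4: reaches L-position 1 → W
n=5: reaches L-position 2 → W
n=6: reaches L-position 1 → W
n=7: reaches L-position 2 → W
n=8: only reaches 5(W), 3(W), all W → L
n=9: only reaches 6(W), 4(W), all W → L
n=10: only reaches 7(W), 5(W), all W → L
n=11: reaches L-position 8 → W
n=12: reaches L-position 9 → W
n=13: reaches L-position 10 → W
n=14: reaches L-position 9 → W
n=15: reaches L-position 10 → W
n=16: only reaches 13(W), 11(W), all W → L
n=17: only reaches 14(W), 12(W), all W → L
n=18: only reaches 15(W), 13(W), all W → L
n=19: reaches L-position 16 → W
n=20: reaches L-position 17 → W
n=21: reaches L-position 18 → W
n=22: reaches L-position 17 → W
n=23: reaches L-position 18 → W
From 23, the L positions reachable in one move are: 18.

Remove 5, leaving 18.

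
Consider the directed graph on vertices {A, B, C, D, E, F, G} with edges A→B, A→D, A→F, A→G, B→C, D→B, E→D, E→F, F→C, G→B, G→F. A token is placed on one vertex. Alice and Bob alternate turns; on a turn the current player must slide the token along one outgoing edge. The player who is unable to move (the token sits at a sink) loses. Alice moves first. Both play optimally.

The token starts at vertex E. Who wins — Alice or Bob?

Alice wins.

Use the standard recursion: the mover loses at a terminal position; elsewhere, the mover wins exactly when some move hands the opponent an L position.
Every edge goes from a vertex to one that appears earlier in the order C, B, D, F, G, A, E, so processing vertices in that order labels each vertex after all of its successors.
C: no outgoing edge → L
B: can move to C, which is L ⇒ W
D: the only move is to B(W), a W ⇒ L
F: can move to C, which is L ⇒ W
G: moves to F(W), B(W); every one is W ⇒ L
A: can move to G, which is L ⇒ W
E: can move to D, which is L ⇒ W
From E Alice can move to D, reaching an L position.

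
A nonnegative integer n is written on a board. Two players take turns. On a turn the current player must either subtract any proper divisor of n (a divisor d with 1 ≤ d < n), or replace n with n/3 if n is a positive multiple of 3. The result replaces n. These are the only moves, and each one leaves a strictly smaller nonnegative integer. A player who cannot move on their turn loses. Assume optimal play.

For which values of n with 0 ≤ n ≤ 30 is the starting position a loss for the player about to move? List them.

0, 1, 4, 7, 9, 11, 13, 15, 17, 19, 23, 25, 28

Work bottom-up. With no move the player to move loses. Otherwise the position is W if at least one move leads to an L position for the opponent, and L if every move leads to a W.
n=0: no move → L
n=1: no move → L
n=2: reaches L-position 1 → W
n=3: reaches L-position 1 → W
n=4: only reaches 2(W), 3(W), all W → L
n=5: reaches L-position 4 → W
n=6: reaches L-position 4 → W
n=7: only reaches 6(W), which is W → L
n=8: reaches L-position 4 → W
n=9: only reaches 3(W), 6(W), 8(W), all W → L
n=10: reaches L-position 9 → W
n=11: only reaches 10(W), which is W → L
n=12: reaches L-position 4 → W
n=13: only reaches 12(W), which is W → L
n=14: reaches L-position 7 → W
n=15: only reaches 5(W), 10(W), 12(W), 14(W), all W → L
n=16: reaches L-position 15 → W
n=17: only reaches 16(W), which is W → L
n=18: reaches L-position 9 → W
n=19: only reaches 18(W), which is W → L
n=20: reaches L-position 15 → W
n=21: reaches L-position 7 → W
n=22: reaches L-position 11 → W
n=23: only reaches 22(W), which is W → L
n=24: reaches L-position 23 → W
n=25: only reaches 20(W), 24(W), all W → L
n=26: reaches L-position 13 → W
n=27: reaches L-position 9 → W
n=28: only reaches 14(W), 21(W), 24(W), 26(W), 27(W), all W → L
n=29: reaches L-position 28 → W
n=30: reaches L-position 15 → W
Reading off the rows marked L gives the requested list; there are 13 such values of n.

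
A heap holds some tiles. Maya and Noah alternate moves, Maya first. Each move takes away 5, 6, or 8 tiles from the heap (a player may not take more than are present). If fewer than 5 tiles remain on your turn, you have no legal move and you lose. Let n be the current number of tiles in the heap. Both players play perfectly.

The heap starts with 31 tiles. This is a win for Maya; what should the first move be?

Work bottom-up. With no move the player to move loses. Otherwise the position is W if at least one move leads to an L position for the opponent, and L if every move leads to a W.
n=0: no move → L
n=1: no move → L
n=2: no move → L
n=3: no move → L
n=4: no move → L
n=5: can move to 0, which is L ⇒ W
n=6: can move to 1, which is L ⇒ W
n=7: can move to 2, which is L ⇒ W
n=8: can move to 3, which is L ⇒ W
n=9: can move to 4, which is L ⇒ W
n=10: can move to 4, which is L ⇒ W
n=11: can move to 3, which is L ⇒ W
n=12: can move to 4, which is L ⇒ W
n=13: moves to 8(W), 7(W), 5(W); every one is W ⇒ L
n=14: moves to 9(W), 8(W), 6(W); every one is W ⇒ L
n=15: moves to 10(W), 9(W), 7(W); every one is W ⇒ L
n=16: moves to 11(W), 10(W), 8(W); every one is W ⇒ L
n=17: moves to 12(W), 11(W), 9(W); every one is W ⇒ L
n=18: can move to 13, which is L ⇒ W
n=19: can move to 14, which is L ⇒ W
n=20: can move to 15, which is L ⇒ W
n=21: can move to 16, which is L ⇒ W
n=22: can move to 17, which is L ⇒ W
n=23: can move to 17, which is L ⇒ W
n=24: can move to 16, which is L ⇒ W
n=25: can move to 17, which is L ⇒ W
n=26: moves to 21(W), 20(W), 18(W); every one is W ⇒ L
n=27: moves to 22(W), 21(W), 19(W); every one is W ⇒ L
n=28: moves to 23(W), 22(W), 20(W); every one is W ⇒ L
n=29: moves to 24(W), 23(W), 21(W); every one is W ⇒ L
n=30: moves to 25(W), 24(W), 22(W); every one is W ⇒ L
n=31: can move to 26, which is L ⇒ W
From 31, the L positions reachable in one move are: 26.

Remove 5, leaving 26.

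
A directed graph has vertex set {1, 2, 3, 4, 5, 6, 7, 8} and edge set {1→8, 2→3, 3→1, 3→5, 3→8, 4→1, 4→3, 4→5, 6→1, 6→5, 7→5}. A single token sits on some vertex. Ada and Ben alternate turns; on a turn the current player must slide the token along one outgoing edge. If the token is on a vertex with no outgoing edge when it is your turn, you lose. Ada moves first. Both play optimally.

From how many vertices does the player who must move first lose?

Positions with no move are L. A position that does have a move is losing for the player to move precisely when every available move leads to a winning position for the opponent. Fill in the labels:
Every edge goes from a vertex to one that appears earlier in the order 5, 8, 1, 3, 4, 6, 2, 7, so processing vertices in that order labels each vertex after all of its successors.
5: no outgoing edge → L
8: no outgoing edge → L
1: W (go to 8, an L position)
3: W (go to 8, an L position)
4: W (go to 5, an L position)
6: W (go to 5, an L position)
2: L (sole option 3(W) is W)
7: W (go to 5, an L position)
The L vertices are 2, 5, 8; that is 3 in all.

3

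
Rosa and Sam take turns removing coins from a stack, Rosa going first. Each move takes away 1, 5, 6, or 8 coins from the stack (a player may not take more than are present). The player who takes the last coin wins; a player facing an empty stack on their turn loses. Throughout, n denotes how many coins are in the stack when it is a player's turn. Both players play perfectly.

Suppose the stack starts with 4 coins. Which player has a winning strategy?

Sam wins.

Classify positions by backward induction: terminal positions (no move available) are L. From any other position, the mover wins iff some move reaches an L.
n=0: no move → L
n=1: W (go to 0, an L position)
n=2: L (sole option 1(W) is W)
n=3: W (go to 2, an L position)
n=4: L (sole option 3(W) is W)
The starting position 4 is L: whatever Rosa does, the opponent receives a W position.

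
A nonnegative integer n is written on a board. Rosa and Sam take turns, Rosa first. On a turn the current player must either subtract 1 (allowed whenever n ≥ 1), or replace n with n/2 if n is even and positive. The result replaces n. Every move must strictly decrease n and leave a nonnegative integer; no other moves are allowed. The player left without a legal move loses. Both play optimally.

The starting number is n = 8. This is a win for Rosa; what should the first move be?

Compute win/loss labels from the base case upward. A position with no move is L. Any other position is W if it can reach an L in one move, else L.
n=0: no move → L
n=1: W (go to 0, an L position)
n=2: L (sole option 1(W) is W)
n=3: W (go to 2, an L position)
n=4: W (go to 2, an L position)
n=5: L (sole option 4(W) is W)
n=6: W (go to 5, an L position)
n=7: L (sole option 6(W) is W)
n=8: W (go to 7, an L position)
From 8, the L positions reachable in one move are: 7.

Move to 7.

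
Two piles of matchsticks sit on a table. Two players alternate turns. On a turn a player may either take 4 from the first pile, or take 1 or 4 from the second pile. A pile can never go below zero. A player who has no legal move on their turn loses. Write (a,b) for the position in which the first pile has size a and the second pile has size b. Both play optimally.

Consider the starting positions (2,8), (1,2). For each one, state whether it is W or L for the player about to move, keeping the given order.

Build the W/L table. Terminal = L. A non-terminal position is W if it has a move to some L; otherwise it is L.
No move ever increases a pile, so every position that can arise here has a ≤ 2 and b ≤ 8; it is enough to label the cells with 0 ≤ a ≤ 2 and 0 ≤ b ≤ 8.
Every move lowers a or b (never raises either), so fill the grid row by row in increasing a, and left to right within a row: each cell's successors are then already labelled.
      b=0  b=1  b=2  b=3  b=4  b=5  b=6  b=7  b=8
a=0:    L    W    L    W    W    L    W    L    W
a=1:    L    W    L    W    W    L    W    L    W
a=2:    L    W    L    W    W    L    W    L    W
Cells with no legal move (terminal, hence L): (0,0), (1,0), (2,0).
The remaining L cells, each justified by listing all of its moves:
(0,2): L (sole option (0,1)(W) is W)
(0,5): L (options (0,4)(W), (0,1)(W) are all W)
(0,7): L (options (0,6)(W), (0,3)(W) are all W)
(1,2): L (sole option (1,1)(W) is W)
(1,5): L (options (1,4)(W), (1,1)(W) are all W)
(1,7): L (options (1,6)(W), (1,3)(W) are all W)
(2,2): L (sole option (2,1)(W) is W)
(2,5): L (options (2,4)(W), (2,1)(W) are all W)
(2,7): L (options (2,6)(W), (2,3)(W) are all W)
Every other cell has at least one move into one of the L cells above, so it is W.
(2,8): the move to (2,7) reaches an L cell, so W
(1,2): one of the L cells justified above, so L

(2,8): W, (1,2): L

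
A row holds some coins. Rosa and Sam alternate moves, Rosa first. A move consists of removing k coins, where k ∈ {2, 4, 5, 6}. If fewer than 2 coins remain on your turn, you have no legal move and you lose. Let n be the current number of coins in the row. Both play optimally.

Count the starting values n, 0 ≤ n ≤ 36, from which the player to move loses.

10

Label each position W (a win for the player to move) or L (a loss). A position with no legal move is L; any other position is W exactly when some move reaches an L, and L when every move reaches a W.
n=0: no move → L
n=1: no move → L
n=2: W (go to 0, an L position)
n=3: W (go to 1, an L position)
n=4: W (go to 0, an L position)
n=5: W (go to 1, an L position)
n=6: W (go to 1, an L position)
n=7: W (go to 1, an L position)
n=8: L (options 6(W), 4(W), 3(W), 2(W) are all W)
n=9: L (options 7(W), 5(W), 4(W), 3(W) are all W)
n=10: W (go to 8, an L position)
n=11: W (go to 9, an L position)
n=12: W (go to 8, an L position)
n=13: W (go to 9, an L position)
n=14: W (go to 9, an L position)
n=15: W (go to 9, an L position)
n=16: L (options 14(W), 12(W), 11(W), 10(W) are all W)
n=17: L (options 15(W), 13(W), 12(W), 11(W) are all W)
n=18: W (go to 16, an L position)
n=19: W (go to 17, an L position)
n=20: W (go to 16, an L position)
n=21: W (go to 17, an L position)
n=22: W (go to 17, an L position)
n=23: W (go to 17, an L position)
n=24: L (options 22(W), 20(W), 19(W), 18(W) are all W)
n=25: L (options 23(W), 21(W), 20(W), 19(W) are all W)
n=26: W (go to 24, an L position)
n=27: W (go to 25, an L position)
n=28: W (go to 24, an L position)
n=29: W (go to 25, an L position)
n=30: W (go to 25, an L position)
n=31: W (go to 25, an L position)
n=32: L (options 30(W), 28(W), 27(W), 26(W) are all W)
n=33: L (options 31(W), 29(W), 28(W), 27(W) are all W)
n=34: W (go to 32, an L position)
n=35: W (go to 33, an L position)
n=36: W (go to 32, an L position)
L entries with 0 ≤ n ≤ 36: n = 0, 1, 8, 9, 16, 17, 24, 25, 32, 33; that makes 10.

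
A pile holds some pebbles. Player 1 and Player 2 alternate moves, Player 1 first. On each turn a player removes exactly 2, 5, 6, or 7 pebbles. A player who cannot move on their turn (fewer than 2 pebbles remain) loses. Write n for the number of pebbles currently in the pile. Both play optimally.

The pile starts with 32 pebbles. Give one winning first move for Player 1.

Remove 7, leaving 25.

Work bottom-up. With no move the player to move loses. Otherwise the position is W if at least one move leads to an L position for the opponent, and L if every move leads to a W.
n=0: no move → L
n=1: no move → L
n=2: can move to 0, which is L ⇒ W
n=3: can move to 1, which is L ⇒ W
n=4: the only move is to 2(W), a W ⇒ L
n=5: can move to 0, which is L ⇒ W
n=6: can move to 4, which is L ⇒ W
n=7: can move to 1, which is L ⇒ W
n=8: can move to 1, which is L ⇒ W
n=9: can move to 4, which is L ⇒ W
n=10: can move to 4, which is L ⇒ W
n=11: can move to 4, which is L ⇒ W
n=12: moves to 10(W), 7(W), 6(W), 5(W); every one is W ⇒ L
n=13: moves to 11(W), 8(W), 7(W), 6(W); every one is W ⇒ L
n=14: can move to 12, which is L ⇒ W
n=15: can move to 13, which is L ⇒ W
n=16: moves to 14(W), 11(W), 10(W), 9(W); every one is W ⇒ L
n=17: can move to 12, which is L ⇒ W
n=18: can move to 16, which is L ⇒ W
n=19: can move to 13, which is L ⇒ W
n=20: can move to 13, which is L ⇒ W
n=21: can move to 16, which is L ⇒ W
n=22: can move to 16, which is L ⇒ W
n=23: can move to 16, which is L ⇒ W
n=24: moves to 22(W), 19(W), 18(W), 17(W); every one is W ⇒ L
n=25: moves to 23(W), 20(W), 19(W), 18(W); every one is W ⇒ L
n=26: can move to 24, which is L ⇒ W
n=27: can move to 25, which is L ⇒ W
n=28: moves to 26(W), 23(W), 22(W), 21(W); every one is W ⇒ L
n=29: can move to 24, which is L ⇒ W
n=30: can move to 28, which is L ⇒ W
n=31: can move to 25, which is L ⇒ W
n=32: can move to 25, which is L ⇒ W
From 32, the L positions reachable in one move are: 25.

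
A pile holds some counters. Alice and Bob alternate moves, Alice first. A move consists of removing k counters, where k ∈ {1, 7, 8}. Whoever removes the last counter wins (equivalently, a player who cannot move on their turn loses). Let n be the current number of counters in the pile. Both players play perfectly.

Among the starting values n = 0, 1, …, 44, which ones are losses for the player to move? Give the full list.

0, 2, 4, 6, 15, 17, 19, 21, 30, 32, 34, 36

Build the W/L table. Terminal = L. A non-terminal position is W if it has a move to some L; otherwise it is L.
n=0: no move → L
n=1: W (go to 0, an L position)
n=2: L (sole option 1(W) is W)
n=3: W (go to 2, an L position)
n=4: L (sole option 3(W) is W)
n=5: W (go to 4, an L position)
n=6: L (sole option 5(W) is W)
n=7: W (go to 6, an L position)
n=8: W (go to 0, an L position)
n=9: W (go to 2, an L position)
n=10: W (go to 2, an L position)
n=11: W (go to 4, an L position)
n=12: W (go to 4, an L position)
n=13: W (go to 6, an L position)
n=14: W (go to 6, an L position)
n=15: L (options 14(W), 8(W), 7(W) are all W)
n=16: W (go to 15, an L position)
n=17: L (options 16(W), 10(W), 9(W) are all W)
n=18: W (go to 17, an L position)
n=19: L (options 18(W), 12(W), 11(W) are all W)
n=20: W (go to 19, an L position)
n=21: L (options 20(W), 14(W), 13(W) are all W)
n=22: W (go to 21, an L position)
n=23: W (go to 15, an L position)
n=24: W (go to 17, an L position)
n=25: W (go to 17, an L position)
n=26: W (go to 19, an L position)
n=27: W (go to 19, an L position)
n=28: W (go to 21, an L position)
n=29: W (go to 21, an L position)
n=30: L (options 29(W), 23(W), 22(W) are all W)
n=31: W (go to 30, an L position)
n=32: L (options 31(W), 25(W), 24(W) are all W)
n=33: W (go to 32, an L position)
n=34: L (options 33(W), 27(W), 26(W) are all W)
n=35: W (go to 34, an L position)
n=36: L (options 35(W), 29(W), 28(W) are all W)
n=37: W (go to 36, an L position)
n=38: W (go to 30, an L position)
n=39: W (go to 32, an L position)
n=40: W (go to 32, an L position)
n=41: W (go to 34, an L position)
n=42: W (go to 34, an L position)
n=43: W (go to 36, an L position)
n=44: W (go to 36, an L position)
Reading off the rows marked L gives the requested list; there are 12 such values of n.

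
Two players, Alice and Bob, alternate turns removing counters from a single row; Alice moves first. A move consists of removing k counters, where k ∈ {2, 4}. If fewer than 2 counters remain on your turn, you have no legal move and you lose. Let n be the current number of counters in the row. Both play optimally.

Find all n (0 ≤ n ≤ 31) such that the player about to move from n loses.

0, 1, 6, 7, 12, 13, 18, 19, 24, 25, 30, 31

Compute win/loss labels from the base case upward. A position with no move is L. Any other position is W if it can reach an L in one move, else L.
n=0: no move → L
n=1: no move → L
n=2: can move to 0, which is L ⇒ W
n=3: can move to 1, which is L ⇒ W
n=4: can move to 0, which is L ⇒ W
n=5: can move to 1, which is L ⇒ W
n=6: moves to 4(W), 2(W); every one is W ⇒ L
n=7: moves to 5(W), 3(W); every one is W ⇒ L
n=8: can move to 6, which is L ⇒ W
n=9: can move to 7, which is L ⇒ W
n=10: can move to 6, which is L ⇒ W
n=11: can move to 7, which is L ⇒ W
n=12: moves to 10(W), 8(W); every one is W ⇒ L
n=13: moves to 11(W), 9(W); every one is W ⇒ L
n=14: can move to 12, which is L ⇒ W
n=15: can move to 13, which is L ⇒ W
n=16: can move to 12, which is L ⇒ W
n=17: can move to 13, which is L ⇒ W
n=18: moves to 16(W), 14(W); every one is W ⇒ L
n=19: moves to 17(W), 15(W); every one is W ⇒ L
n=20: can move to 18, which is L ⇒ W
n=21: can move to 19, which is L ⇒ W
n=22: can move to 18, which is L ⇒ W
n=23: can move to 19, which is L ⇒ W
n=24: moves to 22(W), 20(W); every one is W ⇒ L
n=25: moves to 23(W), 21(W); every one is W ⇒ L
n=26: can move to 24, which is L ⇒ W
n=27: can move to 25, which is L ⇒ W
n=28: can move to 24, which is L ⇒ W
n=29: can move to 25, which is L ⇒ W
n=30: moves to 28(W), 26(W); every one is W ⇒ L
n=31: moves to 29(W), 27(W); every one is W ⇒ L
Reading off the rows marked L gives the requested list; there are 12 such values of n.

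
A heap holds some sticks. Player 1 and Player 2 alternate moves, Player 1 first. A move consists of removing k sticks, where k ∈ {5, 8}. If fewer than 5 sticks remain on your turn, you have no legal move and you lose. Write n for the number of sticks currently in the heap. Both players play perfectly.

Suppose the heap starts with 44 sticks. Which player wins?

Label each position W (a win for the player to move) or L (a loss). A position with no legal move is L; any other position is W exactly when some move reaches an L, and L when every move reaches a W.
n=0: no move → L
n=1: no move → L
n=2: no move → L
n=3: no move → L
n=4: no move → L
n=5: →0(L), so W
n=6: →1(L), so W
n=7: →2(L), so W
n=8: →3(L), so W
n=9: →4(L), so W
n=10: →2(L), so W
n=11: →3(L), so W
n=12: →4(L), so W
n=13: →8(W), 5(W) — all W, so L
n=14: →9(W), 6(W) — all W, so L
n=15: →10(W), 7(W) — all W, so L
n=16: →11(W), 8(W) — all W, so L
n=17: →12(W), 9(W) — all W, so L
n=18: →13(L), so W
n=19: →14(L), so W
n=20: →15(L), so W
n=21: →16(L), so W
n=22: →17(L), so W
n=23: →15(L), so W
n=24: →16(L), so W
n=25: →17(L), so W
n=26: →21(W), 18(W) — all W, so L
n=27: →22(W), 19(W) — all W, so L
n=28: →23(W), 20(W) — all W, so L
n=29: →24(W), 21(W) — all W, so L
n=30: →25(W), 22(W) — all W, so L
n=31: →26(L), so W
n=32: →27(L), so W
n=33: →28(L), so W
n=34: →29(L), so W
n=35: →30(L), so W
n=36: →28(L), so W
n=37: →29(L), so W
n=38: →30(L), so W
n=39: →34(W), 31(W) — all W, so L
n=40: →35(W), 32(W) — all W, so L
n=41: →36(W), 33(W) — all W, so L
n=42: →37(W), 34(W) — all W, so L
n=43: →38(W), 35(W) — all W, so L
n=44: →39(L), so W
From 44 Player 1 can remove 5, leaving 39, reaching an L position.

Player 1 wins.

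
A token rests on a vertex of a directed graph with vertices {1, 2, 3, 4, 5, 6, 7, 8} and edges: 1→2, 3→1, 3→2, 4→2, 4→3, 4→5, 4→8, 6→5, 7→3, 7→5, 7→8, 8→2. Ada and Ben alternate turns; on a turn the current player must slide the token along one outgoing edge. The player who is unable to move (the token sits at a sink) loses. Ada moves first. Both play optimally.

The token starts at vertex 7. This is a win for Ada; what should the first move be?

Move to 5.

Label each position W (a win for the player to move) or L (a loss). A position with no legal move is L; any other position is W exactly when some move reaches an L, and L when every move reaches a W.
Every edge goes from a vertex to one that appears earlier in the order 2, 5, 1, 3, 8, 7, 4, 6, so processing vertices in that order labels each vertex after all of its successors.
2: no outgoing edge → L
5: no outgoing edge → L
1: W (go to 2, an L position)
3: W (go to 2, an L position)
8: W (go to 2, an L position)
7: W (go to 5, an L position)
4: W (go to 5, an L position)
6: W (go to 5, an L position)
From 7, the L positions reachable in one move are: 5.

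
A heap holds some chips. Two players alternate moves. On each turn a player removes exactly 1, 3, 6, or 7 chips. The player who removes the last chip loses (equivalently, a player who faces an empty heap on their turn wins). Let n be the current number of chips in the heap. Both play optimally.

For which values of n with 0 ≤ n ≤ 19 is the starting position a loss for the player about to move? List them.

Work bottom-up. With no move the player to move wins. Otherwise the position is W if at least one move leads to an L position for the opponent, and L if every move leads to a W.
n=0: no move; the opponent has just taken the last chip and therefore loses → W
n=1: only reaches 0(W), which is W → L
n=2: reaches L-position 1 → W
n=3: only reaches 2(W), 0(W), all W → L
n=4: reaches L-position 3 → W
n=5: only reaches 4(W), 2(W), all W → L
n=6: reaches L-position 5 → W
n=7: reaches L-position 1 → W
n=8: reaches L-position 5 → W
n=9: reaches L-position 3 → W
n=10: reaches L-position 3 → W
n=11: reaches L-position 5 → W
n=12: reaches L-position 5 → W
n=13: only reaches 12(W), 10(W), 7(W), 6(W), all W → L
n=14: reaches L-position 13 → W
n=15: only reaches 14(W), 12(W), 9(W), 8(W), all W → L
n=16: reaches L-position 15 → W
n=17: only reaches 16(W), 14(W), 11(W), 10(W), all W → L
n=18: reaches L-position 17 → W
n=19: reaches L-position 13 → W
The losing starting values of n are exactly the entries labelled L in this table (6 of them).

1, 3, 5, 13, 15, 17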